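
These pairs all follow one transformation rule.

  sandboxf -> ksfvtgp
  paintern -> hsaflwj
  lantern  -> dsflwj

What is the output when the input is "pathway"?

hslzos

The pattern: delete the last character, then shift every letter 8 places backward in the alphabet (wrapping around).
Applying both steps to "pathway": "pathwa", then "hslzos".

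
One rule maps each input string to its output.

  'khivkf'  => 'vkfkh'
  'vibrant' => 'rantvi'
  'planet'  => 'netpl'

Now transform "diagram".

gramdi

Rule — move the first 3 characters to the end (rotate left by 3), then delete the last character.
For "diagram", step one produces "gramdia"; step two turns that into "gramdi".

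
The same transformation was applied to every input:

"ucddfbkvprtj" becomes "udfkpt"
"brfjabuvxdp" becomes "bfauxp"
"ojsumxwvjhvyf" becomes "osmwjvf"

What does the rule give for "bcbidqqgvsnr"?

bbdqvn

What's happening: keep every other character starting from the first (positions 1st, 3rd, 5th, ...).
Applying that to "bcbidqqgvsnr" gives "bbdqvn".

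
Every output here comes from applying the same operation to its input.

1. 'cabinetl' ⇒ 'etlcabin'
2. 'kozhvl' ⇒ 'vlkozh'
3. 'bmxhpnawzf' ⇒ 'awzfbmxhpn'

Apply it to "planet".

etplan

Each output is the input with this applied: move the first character to the end, then swap the front and back halves of the string.
Starting from "planet": after the first operation, "lanetp"; after the second, "etplan".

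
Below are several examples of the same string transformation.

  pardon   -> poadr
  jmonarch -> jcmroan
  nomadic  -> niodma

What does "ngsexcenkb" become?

nkgnseecx

In each case the input is transformed by: delete the last character, then take characters alternately from the front and the back (1st, last, 2nd, 2nd-last, ...).
Working it through for "ngsexcenkb": intermediate "ngsexcenk", final "nkgnseecx".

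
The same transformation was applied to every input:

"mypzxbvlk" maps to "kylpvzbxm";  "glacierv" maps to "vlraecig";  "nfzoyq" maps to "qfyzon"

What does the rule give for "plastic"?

cliatsp

In each case the input is transformed by: take characters alternately from the front and the back (1st, last, 2nd, 2nd-last, ...), then move the first character to the end.
"plastic" → "pcliats" → "cliatsp".
(Check on "glacierv": → "gvlraeci" → "vlraecig" ✓)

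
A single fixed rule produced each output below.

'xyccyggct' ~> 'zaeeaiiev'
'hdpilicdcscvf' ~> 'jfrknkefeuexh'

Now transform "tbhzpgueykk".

Rule — shift every letter 2 places forward in the alphabet (wrapping around).
Doing the same to "tbhzpgueykk": "vdjbriwgamm".

vdjbriwgamm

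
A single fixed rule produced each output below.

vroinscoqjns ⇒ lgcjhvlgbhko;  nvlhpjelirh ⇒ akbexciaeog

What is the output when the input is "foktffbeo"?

What's happening: reverse the string, then shift every letter 7 places backward in the alphabet (wrapping around).
On "foktffbeo": the first step gives "oebfftkof", and the second then gives "hxuyymdhy".

hxuyymdhy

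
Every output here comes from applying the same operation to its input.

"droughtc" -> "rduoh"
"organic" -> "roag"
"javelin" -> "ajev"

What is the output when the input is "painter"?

Looking at the pairs, the operation is to swap each adjacent pair of characters (1↔2, 3↔4, ...), then delete the last 3 characters.
"painter" → "apnietr" → "apni".

apni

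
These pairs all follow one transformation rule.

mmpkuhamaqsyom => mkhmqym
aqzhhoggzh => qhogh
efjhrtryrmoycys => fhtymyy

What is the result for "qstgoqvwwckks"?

Rule — keep every other character starting from the second (positions 2nd, 4th, 6th, ...).
"qstgoqvwwckks" → "sgqwck".

sgqwck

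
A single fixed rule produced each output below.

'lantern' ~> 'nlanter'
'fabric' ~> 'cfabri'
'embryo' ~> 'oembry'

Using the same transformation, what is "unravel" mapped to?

lunrave

The rule is to move the last character to the front.
Applying that to "unravel" gives "lunrave".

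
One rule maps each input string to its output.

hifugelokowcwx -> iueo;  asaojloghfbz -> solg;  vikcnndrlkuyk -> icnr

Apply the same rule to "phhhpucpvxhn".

Each output is the input with this applied: keep every other character starting from the second (positions 2nd, 4th, 6th, ...), then keep only the first 4 characters.
"phhhpucpvxhn" → "hhupxn" → "hhup".
(Check on "asaojloghfbz": → "solgfz" → "solg" ✓)

hhup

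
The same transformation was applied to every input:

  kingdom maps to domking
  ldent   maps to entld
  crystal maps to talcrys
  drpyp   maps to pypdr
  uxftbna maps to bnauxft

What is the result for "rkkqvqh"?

vqhrkkq

In each case the input is transformed by: move the last 3 characters to the front (rotate right by 3).
For "rkkqvqh" the result is "vqhrkkq".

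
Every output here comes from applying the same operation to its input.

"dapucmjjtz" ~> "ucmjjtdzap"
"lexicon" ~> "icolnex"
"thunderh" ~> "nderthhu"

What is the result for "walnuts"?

Looking at the pairs, the operation is to swap the first and last characters, then move the first 3 characters to the end (rotate left by 3).
Working it through for "walnuts": intermediate "salnutw", final "nutwsal".
(Check on "dapucmjjtz": → "zapucmjjtd" → "ucmjjtdzap" ✓)

nutwsal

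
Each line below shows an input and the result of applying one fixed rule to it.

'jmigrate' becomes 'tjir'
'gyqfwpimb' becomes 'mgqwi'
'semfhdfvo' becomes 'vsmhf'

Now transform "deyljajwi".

wdyjj

Rule — move the last 2 characters to the front (rotate right by 2), then keep every other character starting from the first (positions 1st, 3rd, 5th, ...).
For "deyljajwi", step one produces "wideyljaj"; step two turns that into "wdyjj".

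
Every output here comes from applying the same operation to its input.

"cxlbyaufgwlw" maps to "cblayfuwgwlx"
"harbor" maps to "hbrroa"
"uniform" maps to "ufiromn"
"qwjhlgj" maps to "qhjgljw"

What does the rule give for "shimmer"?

The transformation: swap each adjacent pair of characters (1↔2, 3↔4, ...), then move the first character to the end.
For "shimmer", step one produces "hsmiemr"; step two turns that into "smiemrh".

smiemrh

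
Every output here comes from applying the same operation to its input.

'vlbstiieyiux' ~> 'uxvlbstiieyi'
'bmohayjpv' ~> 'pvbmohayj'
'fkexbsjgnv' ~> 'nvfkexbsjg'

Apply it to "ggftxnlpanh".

The pattern: move the last 2 characters to the front (rotate right by 2).
Doing the same to "ggftxnlpanh": "nhggftxnlpa".

nhggftxnlpa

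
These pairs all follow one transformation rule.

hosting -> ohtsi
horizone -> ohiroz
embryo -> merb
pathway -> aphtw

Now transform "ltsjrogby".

tljsorg

In each case the input is transformed by: delete the last 2 characters, then swap each adjacent pair of characters (1↔2, 3↔4, ...).
On "ltsjrogby": the first step gives "ltsjrog", and the second then gives "tljsorg".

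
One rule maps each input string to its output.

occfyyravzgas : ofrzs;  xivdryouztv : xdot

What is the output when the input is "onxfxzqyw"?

Each output is the input with this applied: keep one character in every 3, starting at position 1 (positions 1st, 4th, 7th, ...).
Applying that to "onxfxzqyw" gives "ofq".

ofq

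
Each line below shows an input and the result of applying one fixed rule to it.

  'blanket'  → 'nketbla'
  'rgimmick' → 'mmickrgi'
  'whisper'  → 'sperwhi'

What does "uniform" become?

formuni

The rule is to move the first 3 characters to the end (rotate left by 3).
Applying that to "uniform" gives "formuni".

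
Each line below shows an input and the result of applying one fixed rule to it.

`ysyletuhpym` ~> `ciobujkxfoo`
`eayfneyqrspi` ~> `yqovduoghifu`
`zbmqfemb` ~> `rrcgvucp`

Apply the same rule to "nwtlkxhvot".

In each case the input is transformed by: swap the first and last characters, then shift every letter 10 places backward in the alphabet (wrapping around).
Working it through for "nwtlkxhvot": intermediate "twtlkxhvon", final "jmjbanxled".

jmjbanxled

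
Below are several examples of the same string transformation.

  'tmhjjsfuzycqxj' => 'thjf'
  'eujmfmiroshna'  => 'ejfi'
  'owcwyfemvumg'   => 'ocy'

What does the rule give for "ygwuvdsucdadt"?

The rule is to keep every other character starting from the first (positions 1st, 3rd, 5th, ...), then delete the last 3 characters.
Working it through for "ygwuvdsucdadt": intermediate "ywvscat", final "ywvs".

ywvs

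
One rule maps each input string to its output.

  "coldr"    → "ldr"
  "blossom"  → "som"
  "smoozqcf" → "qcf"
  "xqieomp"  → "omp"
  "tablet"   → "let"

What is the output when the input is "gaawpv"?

The transformation: keep only the last 3 characters.
"gaawpv" → "wpv".

wpv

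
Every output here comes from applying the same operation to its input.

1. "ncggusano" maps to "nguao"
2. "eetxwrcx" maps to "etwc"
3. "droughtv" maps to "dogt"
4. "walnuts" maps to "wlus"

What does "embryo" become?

eby

The transformation: keep every other character starting from the first (positions 1st, 3rd, 5th, ...).
"embryo" → "eby".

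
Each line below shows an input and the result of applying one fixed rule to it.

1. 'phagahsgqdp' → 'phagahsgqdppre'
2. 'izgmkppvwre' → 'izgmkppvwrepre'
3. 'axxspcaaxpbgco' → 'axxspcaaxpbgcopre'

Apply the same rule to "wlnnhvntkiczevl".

wlnnhvntkiczevlpre

Each output is the input with this applied: append "pre".
Applying that to "wlnnhvntkiczevl" gives "wlnnhvntkiczevlpre".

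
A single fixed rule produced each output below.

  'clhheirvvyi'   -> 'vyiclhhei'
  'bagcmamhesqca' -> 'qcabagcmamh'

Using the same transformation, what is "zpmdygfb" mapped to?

Each output is the input with this applied: move the last 3 characters to the front (rotate right by 3), then delete the last 2 characters.
Doing the same to "zpmdygfb": "gfbzpm".

gfbzpm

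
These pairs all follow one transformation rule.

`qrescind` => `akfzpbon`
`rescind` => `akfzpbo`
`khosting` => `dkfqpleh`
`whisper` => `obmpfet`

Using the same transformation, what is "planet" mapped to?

qbkxim

The transformation: shift every letter 3 places backward in the alphabet (wrapping around), then reverse the string.
Working it through for "planet": intermediate "mixkbq", final "qbkxim".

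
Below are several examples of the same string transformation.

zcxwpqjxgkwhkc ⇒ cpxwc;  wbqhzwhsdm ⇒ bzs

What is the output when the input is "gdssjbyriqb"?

djrb

What's happening: keep one character in every 3, starting at position 2 (positions 2nd, 5th, 8th, ...).
Doing the same to "gdssjbyriqb": "djrb".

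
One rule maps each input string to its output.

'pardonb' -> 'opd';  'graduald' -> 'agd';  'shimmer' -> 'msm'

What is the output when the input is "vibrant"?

avr

What's happening: move the last 3 characters to the front (rotate right by 3), then keep one character in every 3, starting at position 1 (positions 1st, 4th, 7th, ...).
On "vibrant" that produces "avr".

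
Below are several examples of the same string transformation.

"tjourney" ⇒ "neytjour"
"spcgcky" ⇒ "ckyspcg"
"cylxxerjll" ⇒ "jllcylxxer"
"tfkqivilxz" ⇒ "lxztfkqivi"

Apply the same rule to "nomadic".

Each output is the input with this applied: move the last 3 characters to the front (rotate right by 3).
So "nomadic" becomes "dicnoma".

dicnoma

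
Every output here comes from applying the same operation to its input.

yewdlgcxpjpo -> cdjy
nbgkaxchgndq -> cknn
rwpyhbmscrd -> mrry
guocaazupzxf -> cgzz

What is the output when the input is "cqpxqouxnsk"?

csux

What's happening: keep one character in every 3, starting at position 1 (positions 1st, 4th, 7th, ...), then sort the characters into alphabetical order.
For "cqpxqouxnsk", step one produces "cxus"; step two turns that into "csux".
(Check on "nbgkaxchgndq": → "nkcn" → "cknn" ✓)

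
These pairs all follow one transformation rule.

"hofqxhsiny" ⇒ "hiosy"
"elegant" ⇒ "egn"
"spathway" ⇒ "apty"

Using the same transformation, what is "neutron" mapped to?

What's happening: sort the characters into alphabetical order, then keep every other character starting from the second (positions 2nd, 4th, 6th, ...).
Starting from "neutron": after the first operation, "ennortu"; after the second, "not".
(Check on "spathway": → "aahpstwy" → "apty" ✓)

not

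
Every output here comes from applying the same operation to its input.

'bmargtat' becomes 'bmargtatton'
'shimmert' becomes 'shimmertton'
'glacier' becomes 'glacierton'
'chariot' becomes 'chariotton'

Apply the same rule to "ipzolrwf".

Each output is the input with this applied: append "ton".
For "ipzolrwf" the result is "ipzolrwfton".

ipzolrwfton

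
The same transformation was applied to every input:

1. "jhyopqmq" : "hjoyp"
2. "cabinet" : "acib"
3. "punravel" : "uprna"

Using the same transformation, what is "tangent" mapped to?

The pattern: delete the last 3 characters, then swap each adjacent pair of characters (1↔2, 3↔4, ...).
On "tangent": the first step gives "tang", and the second then gives "atgn".

atgn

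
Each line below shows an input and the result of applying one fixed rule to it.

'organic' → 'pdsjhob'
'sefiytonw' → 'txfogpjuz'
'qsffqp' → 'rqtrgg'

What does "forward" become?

gepssbx

In each case the input is transformed by: take characters alternately from the front and the back (1st, last, 2nd, 2nd-last, ...), then shift every letter 1 place forward in the alphabet (wrapping around).
Working it through for "forward": intermediate "fdorraw", final "gepssbx".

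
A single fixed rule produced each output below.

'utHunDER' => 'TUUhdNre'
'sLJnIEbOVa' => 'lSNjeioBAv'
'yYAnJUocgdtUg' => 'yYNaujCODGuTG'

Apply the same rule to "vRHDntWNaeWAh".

In each case the input is transformed by: flip the case of every letter, then swap each adjacent pair of characters (1↔2, 3↔4, ...).
"vRHDntWNaeWAh" → "rVdhTNnwEAawH".
(Check on "utHunDER": → "UThUNder" → "TUUhdNre" ✓)

rVdhTNnwEAawH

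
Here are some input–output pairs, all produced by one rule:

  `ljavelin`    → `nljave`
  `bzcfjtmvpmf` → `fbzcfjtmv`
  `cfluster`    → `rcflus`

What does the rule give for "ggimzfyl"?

lggimz

Rule — move the last character to the front, then delete the last 2 characters.
Applying both steps to "ggimzfyl": "lggimzfy", then "lggimz".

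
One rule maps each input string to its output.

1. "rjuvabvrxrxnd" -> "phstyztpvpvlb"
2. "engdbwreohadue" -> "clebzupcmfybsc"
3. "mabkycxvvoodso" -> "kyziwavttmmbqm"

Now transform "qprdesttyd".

onpbcqrrwb

Each output is the input with this applied: shift every letter 2 places backward in the alphabet (wrapping around).
Applying that to "qprdesttyd" gives "onpbcqrrwb".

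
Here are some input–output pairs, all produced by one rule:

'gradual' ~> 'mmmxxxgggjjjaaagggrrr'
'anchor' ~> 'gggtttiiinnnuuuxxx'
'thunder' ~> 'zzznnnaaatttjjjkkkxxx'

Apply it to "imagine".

ooosssgggmmmoootttkkk

Looking at the pairs, the operation is to shift every letter 6 places forward in the alphabet (wrapping around), then repeat every character 3 times.
On "imagine": the first step gives "osgmotk", and the second then gives "ooosssgggmmmoootttkkk".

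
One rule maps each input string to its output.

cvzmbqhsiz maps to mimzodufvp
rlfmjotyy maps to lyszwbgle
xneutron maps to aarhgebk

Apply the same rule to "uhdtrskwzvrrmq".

The rule is to shift every letter 13 places forward in the alphabet (wrapping around) — i.e. ROT13, then swap the first and last characters.
Working it through for "uhdtrskwzvrrmq": intermediate "huqgefxjmieezd", final "duqgefxjmieezh".

duqgefxjmieezh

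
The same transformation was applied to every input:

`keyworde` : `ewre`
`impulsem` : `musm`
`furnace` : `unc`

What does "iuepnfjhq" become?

Rule — keep every other character starting from the second (positions 2nd, 4th, 6th, ...).
On "iuepnfjhq" that produces "upfh".

upfh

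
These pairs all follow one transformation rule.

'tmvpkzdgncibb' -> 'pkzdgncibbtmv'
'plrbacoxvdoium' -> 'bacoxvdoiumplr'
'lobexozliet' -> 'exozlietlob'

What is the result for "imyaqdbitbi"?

aqdbitbiimy

In each case the input is transformed by: move the first 3 characters to the end (rotate left by 3).
On "imyaqdbitbi" that produces "aqdbitbiimy".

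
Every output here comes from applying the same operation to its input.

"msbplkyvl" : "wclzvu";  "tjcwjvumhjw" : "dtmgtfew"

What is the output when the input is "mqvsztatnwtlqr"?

The transformation: delete the last 3 characters, then shift every letter 10 places forward in the alphabet (wrapping around).
For "mqvsztatnwtlqr", step one produces "mqvsztatnwt"; step two turns that into "wafcjdkdxgd".

wafcjdkdxgd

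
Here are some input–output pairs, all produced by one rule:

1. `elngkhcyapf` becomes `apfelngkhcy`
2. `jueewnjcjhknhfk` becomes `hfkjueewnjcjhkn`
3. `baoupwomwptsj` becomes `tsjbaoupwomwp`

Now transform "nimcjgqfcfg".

What's happening: move the last 3 characters to the front (rotate right by 3).
"nimcjgqfcfg" → "cfgnimcjgqf".

cfgnimcjgqf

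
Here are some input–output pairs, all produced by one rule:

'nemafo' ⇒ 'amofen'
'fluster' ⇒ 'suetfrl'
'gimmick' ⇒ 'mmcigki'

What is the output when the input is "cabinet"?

ibencta

The pattern: move the first 2 characters to the end (rotate left by 2), then swap each adjacent pair of characters (1↔2, 3↔4, ...).
Starting from "cabinet": after the first operation, "binetca"; after the second, "ibencta".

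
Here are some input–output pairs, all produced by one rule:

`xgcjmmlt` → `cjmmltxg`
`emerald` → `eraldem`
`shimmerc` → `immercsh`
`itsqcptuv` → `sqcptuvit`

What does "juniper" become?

niperju

Looking at the pairs, the operation is to move the first 2 characters to the end (rotate left by 2).
For "juniper" the result is "niperju".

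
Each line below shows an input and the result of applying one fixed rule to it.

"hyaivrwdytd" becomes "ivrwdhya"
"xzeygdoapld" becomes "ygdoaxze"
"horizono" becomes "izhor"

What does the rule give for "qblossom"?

What's happening: delete the last 3 characters, then move the first 3 characters to the end (rotate left by 3).
So "qblossom" becomes "osqbl".
(Check on "horizono": → "horiz" → "izhor" ✓)

osqbl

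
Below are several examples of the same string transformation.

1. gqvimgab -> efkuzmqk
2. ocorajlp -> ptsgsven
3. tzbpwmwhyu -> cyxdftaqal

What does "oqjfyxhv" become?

Rule — shift every letter 4 places forward in the alphabet (wrapping around), then move the last 2 characters to the front (rotate right by 2).
Working it through for "oqjfyxhv": intermediate "sunjcblz", final "lzsunjcb".
(Check on "ocorajlp": → "sgsvenpt" → "ptsgsven" ✓)

lzsunjcb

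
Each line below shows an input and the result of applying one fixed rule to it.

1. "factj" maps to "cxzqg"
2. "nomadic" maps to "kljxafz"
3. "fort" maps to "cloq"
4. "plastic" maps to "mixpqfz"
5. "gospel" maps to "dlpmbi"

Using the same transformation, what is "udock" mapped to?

What's happening: shift every letter 3 places backward in the alphabet (wrapping around).
Doing the same to "udock": "ralzh".

ralzh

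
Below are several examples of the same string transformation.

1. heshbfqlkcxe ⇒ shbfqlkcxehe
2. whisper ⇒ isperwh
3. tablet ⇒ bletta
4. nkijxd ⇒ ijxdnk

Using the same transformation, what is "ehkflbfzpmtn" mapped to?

kflbfzpmtneh

What's happening: move the first 2 characters to the end (rotate left by 2).
Doing the same to "ehkflbfzpmtn": "kflbfzpmtneh".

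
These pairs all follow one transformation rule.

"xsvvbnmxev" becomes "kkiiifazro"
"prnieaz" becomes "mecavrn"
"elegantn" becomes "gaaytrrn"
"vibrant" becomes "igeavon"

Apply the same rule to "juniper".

hecawvr

What's happening: sort the characters into reverse alphabetical order, then shift every letter 13 places forward in the alphabet (wrapping around) — i.e. ROT13.
Starting from "juniper": after the first operation, "urpnjie"; after the second, "hecawvr".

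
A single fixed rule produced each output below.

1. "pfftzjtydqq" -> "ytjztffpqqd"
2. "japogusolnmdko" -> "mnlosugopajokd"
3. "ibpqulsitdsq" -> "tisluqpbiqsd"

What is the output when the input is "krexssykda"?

yssxerkadk

What's happening: move the last 3 characters to the front (rotate right by 3), then reverse the string.
So "krexssykda" becomes "yssxerkadk".
(Check on "ibpqulsitdsq": → "dsqibpqulsit" → "tisluqpbiqsd" ✓)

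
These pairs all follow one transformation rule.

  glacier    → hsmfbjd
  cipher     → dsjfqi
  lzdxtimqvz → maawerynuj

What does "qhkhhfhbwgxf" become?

In each case the input is transformed by: shift every letter 1 place forward in the alphabet (wrapping around), then take characters alternately from the front and the back (1st, last, 2nd, 2nd-last, ...).
For "qhkhhfhbwgxf", step one produces "riliigicxhyg"; step two turns that into "rgiylhixicgi".

rgiylhixicgi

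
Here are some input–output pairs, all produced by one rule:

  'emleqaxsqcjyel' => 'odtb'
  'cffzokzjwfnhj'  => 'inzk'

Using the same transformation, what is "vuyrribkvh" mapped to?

bly

Rule — shift every letter 3 places forward in the alphabet (wrapping around), then keep one character in every 3, starting at position 3 (positions 3rd, 6th, 9th, ...).
Applying both steps to "vuyrribkvh": "yxbuulenyk", then "bly".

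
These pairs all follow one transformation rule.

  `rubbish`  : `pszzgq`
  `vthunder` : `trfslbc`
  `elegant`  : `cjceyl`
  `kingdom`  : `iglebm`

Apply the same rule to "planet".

njylc

The transformation: delete the last character, then shift every letter 2 places backward in the alphabet (wrapping around).
Working it through for "planet": intermediate "plane", final "njylc".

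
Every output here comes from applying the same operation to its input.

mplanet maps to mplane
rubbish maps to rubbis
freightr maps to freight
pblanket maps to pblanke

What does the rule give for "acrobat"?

acroba

Looking at the pairs, the operation is to delete the last character.
Doing the same to "acrobat": "acroba".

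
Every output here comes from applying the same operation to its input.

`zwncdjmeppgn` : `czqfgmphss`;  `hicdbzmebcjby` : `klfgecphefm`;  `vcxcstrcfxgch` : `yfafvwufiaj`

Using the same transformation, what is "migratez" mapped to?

Looking at the pairs, the operation is to shift every letter 3 places forward in the alphabet (wrapping around), then delete the last 2 characters.
Working it through for "migratez": intermediate "pljudwhc", final "pljudw".

pljudw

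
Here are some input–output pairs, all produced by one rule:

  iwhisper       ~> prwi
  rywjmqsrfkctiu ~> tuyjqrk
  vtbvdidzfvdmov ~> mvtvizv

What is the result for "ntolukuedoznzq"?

In each case the input is transformed by: keep every other character starting from the second (positions 2nd, 4th, 6th, ...), then move the last 2 characters to the front (rotate right by 2).
Working it through for "ntolukuedoznzq": intermediate "tlkeonq", final "nqtlkeo".
(Check on "rywjmqsrfkctiu": → "yjqrktu" → "tuyjqrk" ✓)

nqtlkeo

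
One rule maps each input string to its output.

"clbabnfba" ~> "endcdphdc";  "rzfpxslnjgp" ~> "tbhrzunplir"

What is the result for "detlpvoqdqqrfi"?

The rule is to shift every letter 2 places forward in the alphabet (wrapping around).
On "detlpvoqdqqrfi" that produces "fgvnrxqsfssthk".

fgvnrxqsfssthk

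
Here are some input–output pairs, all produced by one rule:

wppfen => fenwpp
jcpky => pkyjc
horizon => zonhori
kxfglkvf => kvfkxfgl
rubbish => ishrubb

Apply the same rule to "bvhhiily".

ilybvhhi

Rule — move the last 3 characters to the front (rotate right by 3).
So "bvhhiily" becomes "ilybvhhi".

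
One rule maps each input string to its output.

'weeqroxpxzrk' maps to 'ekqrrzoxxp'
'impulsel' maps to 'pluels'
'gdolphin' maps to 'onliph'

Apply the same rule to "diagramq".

aqgmra

The transformation: delete the first 2 characters, then take characters alternately from the front and the back (1st, last, 2nd, 2nd-last, ...).
For "diagramq", step one produces "agramq"; step two turns that into "aqgmra".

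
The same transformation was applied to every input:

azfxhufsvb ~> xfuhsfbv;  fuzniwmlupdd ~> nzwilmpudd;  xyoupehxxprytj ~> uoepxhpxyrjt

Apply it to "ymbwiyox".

wbyixo

Looking at the pairs, the operation is to swap each adjacent pair of characters (1↔2, 3↔4, ...), then delete the first 2 characters.
For "ymbwiyox", step one produces "mywbyixo"; step two turns that into "wbyixo".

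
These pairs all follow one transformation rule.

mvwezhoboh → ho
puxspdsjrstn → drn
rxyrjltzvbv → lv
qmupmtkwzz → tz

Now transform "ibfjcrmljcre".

Looking at the pairs, the operation is to delete the first 3 characters, then keep one character in every 3, starting at position 3 (positions 3rd, 6th, 9th, ...).
"ibfjcrmljcre" → "jcrmljcre" → "rje".

rje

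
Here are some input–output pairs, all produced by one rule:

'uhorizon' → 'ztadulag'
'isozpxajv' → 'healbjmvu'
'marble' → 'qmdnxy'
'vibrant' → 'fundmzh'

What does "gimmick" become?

wuyyuos

Looking at the pairs, the operation is to swap the first and last characters, then shift every letter 12 places forward in the alphabet (wrapping around).
On "gimmick" that produces "wuyyuos".
(Check on "isozpxajv": → "vsozpxaji" → "healbjmvu" ✓)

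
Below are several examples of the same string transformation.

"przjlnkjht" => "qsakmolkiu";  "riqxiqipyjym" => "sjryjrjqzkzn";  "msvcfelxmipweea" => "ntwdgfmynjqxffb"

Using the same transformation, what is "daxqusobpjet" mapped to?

Looking at the pairs, the operation is to shift every letter 1 place forward in the alphabet (wrapping around).
Doing the same to "daxqusobpjet": "ebyrvtpcqkfu".

ebyrvtpcqkfu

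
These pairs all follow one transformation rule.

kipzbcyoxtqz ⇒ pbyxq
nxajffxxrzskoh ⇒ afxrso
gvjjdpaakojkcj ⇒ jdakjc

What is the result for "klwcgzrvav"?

wgra

Each output is the input with this applied: delete the first 2 characters, then keep every other character starting from the first (positions 1st, 3rd, 5th, ...).
For "klwcgzrvav" the result is "wgra".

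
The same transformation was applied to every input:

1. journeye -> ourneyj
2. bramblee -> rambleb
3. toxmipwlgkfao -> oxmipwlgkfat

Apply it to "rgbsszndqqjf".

gbsszndqqjr

What's happening: delete the last character, then move the first character to the end.
Starting from "rgbsszndqqjf": after the first operation, "rgbsszndqqj"; after the second, "gbsszndqqjr".
(Check on "journeye": → "journey" → "ourneyj" ✓)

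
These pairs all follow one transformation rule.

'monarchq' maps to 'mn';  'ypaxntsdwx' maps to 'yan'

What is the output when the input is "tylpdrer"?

The rule is to keep every other character starting from the first (positions 1st, 3rd, 5th, ...), then delete the last 2 characters.
"tylpdrer" → "tlde" → "tl".

tl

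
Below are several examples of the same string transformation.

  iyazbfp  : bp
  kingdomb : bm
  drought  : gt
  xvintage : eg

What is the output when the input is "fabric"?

ci

Looking at the pairs, the operation is to swap each adjacent pair of characters (1↔2, 3↔4, ...), then keep only the last 2 characters.
On "fabric": the first step gives "afrbci", and the second then gives "ci".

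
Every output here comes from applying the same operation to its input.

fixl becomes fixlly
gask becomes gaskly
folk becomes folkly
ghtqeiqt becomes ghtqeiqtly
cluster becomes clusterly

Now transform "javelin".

What's happening: append "ly".
Doing the same to "javelin": "javelinly".

javelinly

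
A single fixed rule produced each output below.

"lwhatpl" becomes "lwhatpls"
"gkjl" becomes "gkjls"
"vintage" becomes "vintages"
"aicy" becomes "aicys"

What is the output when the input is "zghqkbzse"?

What's happening: append "s".
On "zghqkbzse" that produces "zghqkbzses".

zghqkbzses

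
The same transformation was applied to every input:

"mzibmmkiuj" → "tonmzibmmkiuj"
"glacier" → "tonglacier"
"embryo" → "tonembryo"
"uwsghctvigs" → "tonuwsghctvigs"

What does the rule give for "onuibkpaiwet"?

tononuibkpaiwet

What's happening: prepend "ton".
Applying that to "onuibkpaiwet" gives "tononuibkpaiwet".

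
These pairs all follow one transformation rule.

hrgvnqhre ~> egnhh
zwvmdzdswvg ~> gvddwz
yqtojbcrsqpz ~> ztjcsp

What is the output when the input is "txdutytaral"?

ldttrt

What's happening: swap the first and last characters, then keep every other character starting from the first (positions 1st, 3rd, 5th, ...).
Doing the same to "txdutytaral": "ldttrt".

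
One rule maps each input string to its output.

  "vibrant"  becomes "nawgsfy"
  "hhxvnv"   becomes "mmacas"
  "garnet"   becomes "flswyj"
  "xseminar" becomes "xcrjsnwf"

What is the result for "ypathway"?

The pattern: shift every letter 5 places forward in the alphabet (wrapping around), then swap each adjacent pair of characters (1↔2, 3↔4, ...).
On "ypathway": the first step gives "dufymbfd", and the second then gives "udyfbmdf".

udyfbmdf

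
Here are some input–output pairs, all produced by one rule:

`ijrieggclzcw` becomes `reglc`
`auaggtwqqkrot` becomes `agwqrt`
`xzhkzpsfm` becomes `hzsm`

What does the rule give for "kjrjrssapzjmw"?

rrspjw

The rule is to keep every other character starting from the first (positions 1st, 3rd, 5th, ...), then delete the first character.
Doing the same to "kjrjrssapzjmw": "rrspjw".
(Check on "xzhkzpsfm": → "xhzsm" → "hzsm" ✓)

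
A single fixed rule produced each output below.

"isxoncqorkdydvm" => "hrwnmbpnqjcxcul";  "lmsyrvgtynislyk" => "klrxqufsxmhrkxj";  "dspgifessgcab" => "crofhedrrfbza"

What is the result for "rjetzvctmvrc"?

In each case the input is transformed by: shift every letter 1 place backward in the alphabet (wrapping around).
For "rjetzvctmvrc" the result is "qidsyubsluqb".

qidsyubsluqb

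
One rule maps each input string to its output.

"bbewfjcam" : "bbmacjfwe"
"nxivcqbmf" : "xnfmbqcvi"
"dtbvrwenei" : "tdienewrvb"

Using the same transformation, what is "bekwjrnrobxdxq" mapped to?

Rule — reverse the string, then move the last 2 characters to the front (rotate right by 2).
"bekwjrnrobxdxq" → "ebqxdxbornrjwk".

ebqxdxbornrjwk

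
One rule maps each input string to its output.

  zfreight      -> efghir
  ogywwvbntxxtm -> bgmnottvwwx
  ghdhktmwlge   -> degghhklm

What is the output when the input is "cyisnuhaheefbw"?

abceefhhinsu

In each case the input is transformed by: sort the characters into alphabetical order, then delete the last 2 characters.
For "cyisnuhaheefbw", step one produces "abceefhhinsuwy"; step two turns that into "abceefhhinsu".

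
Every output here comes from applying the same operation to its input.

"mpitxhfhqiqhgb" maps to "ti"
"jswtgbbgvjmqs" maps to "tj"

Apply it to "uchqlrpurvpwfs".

qv

The rule is to keep one character in every 3, starting at position 1 (positions 1st, 4th, 7th, ...), then keep every other character starting from the second (positions 2nd, 4th, 6th, ...).
On "uchqlrpurvpwfs": the first step gives "uqpvf", and the second then gives "qv".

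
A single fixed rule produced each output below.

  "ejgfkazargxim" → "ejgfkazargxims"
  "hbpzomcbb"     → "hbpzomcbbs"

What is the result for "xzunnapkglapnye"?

What's happening: append "s".
"xzunnapkglapnye" → "xzunnapkglapnyes".

xzunnapkglapnyes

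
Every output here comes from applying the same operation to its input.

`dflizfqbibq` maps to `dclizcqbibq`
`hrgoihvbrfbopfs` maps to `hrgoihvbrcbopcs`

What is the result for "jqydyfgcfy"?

jqydycgccy

Each output is the input with this applied: replace every "f" with "c".
For "jqydyfgcfy" the result is "jqydycgccy".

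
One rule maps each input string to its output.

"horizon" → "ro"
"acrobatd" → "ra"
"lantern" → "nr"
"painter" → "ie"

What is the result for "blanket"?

What's happening: keep one character in every 3, starting at position 3 (positions 3rd, 6th, 9th, ...).
Doing the same to "blanket": "ae".

ae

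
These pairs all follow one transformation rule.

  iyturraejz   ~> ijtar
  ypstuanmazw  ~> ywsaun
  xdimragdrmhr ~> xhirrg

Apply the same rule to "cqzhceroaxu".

What's happening: keep every other character starting from the first (positions 1st, 3rd, 5th, ...), then take characters alternately from the front and the back (1st, last, 2nd, 2nd-last, ...).
Starting from "cqzhceroaxu": after the first operation, "czcrau"; after the second, "cuzacr".

cuzacr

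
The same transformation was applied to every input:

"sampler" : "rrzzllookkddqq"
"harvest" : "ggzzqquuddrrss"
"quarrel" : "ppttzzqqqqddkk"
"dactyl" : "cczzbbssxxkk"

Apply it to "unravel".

ttmmqqzzuuddkk

The transformation: shift every letter 1 place backward in the alphabet (wrapping around), then double every character.
Starting from "unravel": after the first operation, "tmqzudk"; after the second, "ttmmqqzzuuddkk".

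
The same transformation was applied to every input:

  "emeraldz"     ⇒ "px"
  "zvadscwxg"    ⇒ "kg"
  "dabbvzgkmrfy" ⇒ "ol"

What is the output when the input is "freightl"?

Rule — shift every letter 11 places forward in the alphabet (wrapping around), then keep only the first 2 characters.
"freightl" → "qc".

qc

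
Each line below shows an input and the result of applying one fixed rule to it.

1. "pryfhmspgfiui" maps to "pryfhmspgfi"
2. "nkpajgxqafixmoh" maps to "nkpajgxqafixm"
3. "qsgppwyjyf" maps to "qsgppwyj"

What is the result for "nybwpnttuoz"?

nybwpnttu

The pattern: delete the last 2 characters.
Doing the same to "nybwpnttuoz": "nybwpnttu".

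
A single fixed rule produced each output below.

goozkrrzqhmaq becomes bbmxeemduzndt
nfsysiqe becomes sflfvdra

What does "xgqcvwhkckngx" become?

tdpijuxpxatkk

The transformation: shift every letter 13 places forward in the alphabet (wrapping around) — i.e. ROT13, then move the first character to the end.
Applying both steps to "xgqcvwhkckngx": "ktdpijuxpxatk", then "tdpijuxpxatkk".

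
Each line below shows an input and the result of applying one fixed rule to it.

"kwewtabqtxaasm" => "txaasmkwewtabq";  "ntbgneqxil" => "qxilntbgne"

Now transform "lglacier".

ierlglac

The transformation: move the first character to the end, then swap the front and back halves of the string.
Working it through for "lglacier": intermediate "glacierl", final "ierlglac".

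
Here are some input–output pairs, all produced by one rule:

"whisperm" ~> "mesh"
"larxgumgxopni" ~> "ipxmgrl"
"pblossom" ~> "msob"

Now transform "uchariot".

Looking at the pairs, the operation is to reverse the string, then keep every other character starting from the first (positions 1st, 3rd, 5th, ...).
Working it through for "uchariot": intermediate "toirahcu", final "tiac".

tiac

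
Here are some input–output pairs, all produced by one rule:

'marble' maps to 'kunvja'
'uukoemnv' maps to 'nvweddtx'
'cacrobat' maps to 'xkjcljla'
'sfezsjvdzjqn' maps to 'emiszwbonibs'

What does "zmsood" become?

xxmivb

Looking at the pairs, the operation is to swap the front and back halves of the string, then shift every letter 9 places forward in the alphabet (wrapping around).
Starting from "zmsood": after the first operation, "oodzms"; after the second, "xxmivb".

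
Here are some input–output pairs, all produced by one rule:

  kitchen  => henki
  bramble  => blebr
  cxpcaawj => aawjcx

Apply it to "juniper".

perju

Looking at the pairs, the operation is to move the first 2 characters to the end (rotate left by 2), then delete the first 2 characters.
Working it through for "juniper": intermediate "niperju", final "perju".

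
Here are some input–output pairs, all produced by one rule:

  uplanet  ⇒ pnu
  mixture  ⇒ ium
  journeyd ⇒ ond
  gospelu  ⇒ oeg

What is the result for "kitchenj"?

ihj

Looking at the pairs, the operation is to move the first character to the end, then keep one character in every 3, starting at position 1 (positions 1st, 4th, 7th, ...).
Starting from "kitchenj": after the first operation, "itchenjk"; after the second, "ihj".
(Check on "journeyd": → "ourneydj" → "ond" ✓)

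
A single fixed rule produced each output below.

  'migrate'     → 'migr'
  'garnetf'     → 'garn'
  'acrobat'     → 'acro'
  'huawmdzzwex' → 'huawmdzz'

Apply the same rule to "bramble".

bram

The rule is to delete the last 3 characters.
For "bramble" the result is "bram".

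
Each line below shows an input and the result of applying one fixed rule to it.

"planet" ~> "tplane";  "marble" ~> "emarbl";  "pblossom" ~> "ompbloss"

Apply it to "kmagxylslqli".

The transformation: move the first 2 characters to the end (rotate left by 2), then swap the front and back halves of the string.
On "kmagxylslqli" that produces "lqlikmagxyls".

lqlikmagxyls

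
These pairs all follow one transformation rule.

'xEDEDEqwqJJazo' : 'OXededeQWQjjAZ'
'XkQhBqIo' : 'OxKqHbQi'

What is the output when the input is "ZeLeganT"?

tzElEGAN

Rule — move the last character to the front, then flip the case of every letter.
Working it through for "ZeLeganT": intermediate "TZeLegan", final "tzElEGAN".
(Check on "XkQhBqIo": → "oXkQhBqI" → "OxKqHbQi" ✓)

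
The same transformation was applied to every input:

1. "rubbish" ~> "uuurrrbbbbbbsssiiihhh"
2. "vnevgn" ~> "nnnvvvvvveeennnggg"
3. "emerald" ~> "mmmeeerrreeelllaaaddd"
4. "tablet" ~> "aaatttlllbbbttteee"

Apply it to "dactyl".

aaadddtttccclllyyy

The pattern: swap each adjacent pair of characters (1↔2, 3↔4, ...), then repeat every character 3 times.
Doing the same to "dactyl": "aaadddtttccclllyyy".
(Check on "emerald": → "merelad" → "mmmeeerrreeelllaaaddd" ✓)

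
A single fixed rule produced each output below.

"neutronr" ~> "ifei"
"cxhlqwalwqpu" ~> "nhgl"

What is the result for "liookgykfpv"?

What's happening: shift every letter 9 places backward in the alphabet (wrapping around), then keep only the last 4 characters.
Applying both steps to "liookgykfpv": "czffbxpbwgm", then "bwgm".

bwgm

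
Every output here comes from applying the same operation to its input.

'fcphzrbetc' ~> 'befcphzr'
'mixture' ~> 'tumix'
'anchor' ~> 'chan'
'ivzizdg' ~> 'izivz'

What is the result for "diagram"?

In each case the input is transformed by: delete the last 2 characters, then move the last 2 characters to the front (rotate right by 2).
Starting from "diagram": after the first operation, "diagr"; after the second, "grdia".

grdia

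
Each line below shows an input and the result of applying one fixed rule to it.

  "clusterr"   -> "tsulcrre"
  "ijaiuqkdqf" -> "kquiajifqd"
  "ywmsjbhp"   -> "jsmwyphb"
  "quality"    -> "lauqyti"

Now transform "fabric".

The rule is to move the last 3 characters to the front (rotate right by 3), then reverse the string.
Working it through for "fabric": intermediate "ricfab", final "bafcir".

bafcir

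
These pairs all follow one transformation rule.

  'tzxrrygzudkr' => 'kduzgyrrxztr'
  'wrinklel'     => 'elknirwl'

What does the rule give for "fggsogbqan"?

aqbgosggfn

The pattern: move the last character to the front, then reverse the string.
"fggsogbqan" → "nfggsogbqa" → "aqbgosggfn".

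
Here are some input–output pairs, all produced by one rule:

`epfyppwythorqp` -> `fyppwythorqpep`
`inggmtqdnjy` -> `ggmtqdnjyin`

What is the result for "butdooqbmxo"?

tdooqbmxobu

In each case the input is transformed by: move the first 2 characters to the end (rotate left by 2).
For "butdooqbmxo" the result is "tdooqbmxobu".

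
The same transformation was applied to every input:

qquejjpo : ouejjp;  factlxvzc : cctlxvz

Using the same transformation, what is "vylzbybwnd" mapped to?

dlzbybwn

The pattern: delete the first 2 characters, then move the last character to the front.
On "vylzbybwnd": the first step gives "lzbybwnd", and the second then gives "dlzbybwn".
(Check on "qquejjpo": → "uejjpo" → "ouejjp" ✓)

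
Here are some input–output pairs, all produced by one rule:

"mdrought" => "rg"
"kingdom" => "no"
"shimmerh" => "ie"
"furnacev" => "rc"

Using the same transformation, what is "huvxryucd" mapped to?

vyd

Rule — keep one character in every 3, starting at position 3 (positions 3rd, 6th, 9th, ...).
"huvxryucd" → "vyd".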